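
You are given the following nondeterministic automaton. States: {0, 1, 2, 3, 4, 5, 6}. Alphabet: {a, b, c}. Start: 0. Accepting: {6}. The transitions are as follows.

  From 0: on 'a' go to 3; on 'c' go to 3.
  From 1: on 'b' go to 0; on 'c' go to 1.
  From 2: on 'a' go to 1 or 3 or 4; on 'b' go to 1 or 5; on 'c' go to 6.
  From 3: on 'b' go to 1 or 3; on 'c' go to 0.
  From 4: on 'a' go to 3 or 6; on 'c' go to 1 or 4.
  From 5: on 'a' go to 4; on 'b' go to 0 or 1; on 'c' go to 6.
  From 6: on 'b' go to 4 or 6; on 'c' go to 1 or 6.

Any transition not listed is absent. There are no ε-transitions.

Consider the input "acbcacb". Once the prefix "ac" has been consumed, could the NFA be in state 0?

Yes

Start in {0}.
Read 'a': {0} → {3}.
Read 'c': {3} → {0}.
State 0 is in {0}.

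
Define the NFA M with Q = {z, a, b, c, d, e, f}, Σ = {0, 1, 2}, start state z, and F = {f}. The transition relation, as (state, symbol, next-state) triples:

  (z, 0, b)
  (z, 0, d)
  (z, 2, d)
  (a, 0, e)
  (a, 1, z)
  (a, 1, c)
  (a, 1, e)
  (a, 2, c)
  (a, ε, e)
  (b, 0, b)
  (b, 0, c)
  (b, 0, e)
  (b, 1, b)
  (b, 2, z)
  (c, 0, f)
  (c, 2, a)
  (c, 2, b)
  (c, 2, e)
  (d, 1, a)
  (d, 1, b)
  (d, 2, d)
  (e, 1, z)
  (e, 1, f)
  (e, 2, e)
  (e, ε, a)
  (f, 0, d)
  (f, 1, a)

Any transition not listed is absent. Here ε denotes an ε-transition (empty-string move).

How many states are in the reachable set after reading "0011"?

6

Start in {z}.
Read '0': z→{b, d}; now {b, d}.
Read '0': b→{b, c, e}, d→∅; union {b, c, e}; ε-closure = {a, b, c, e}.
Read '1': a→{z, c, e}, b→{b}, c→∅, e→{z, f}; union {z, b, c, e, f}; ε-closure = {z, a, b, c, e, f}.
Read '1': z→∅, a→{z, c, e}, b→{b}, c→∅, e→{z, f}, f→{a}; now {z, a, b, c, e, f}.
That set has 6 states.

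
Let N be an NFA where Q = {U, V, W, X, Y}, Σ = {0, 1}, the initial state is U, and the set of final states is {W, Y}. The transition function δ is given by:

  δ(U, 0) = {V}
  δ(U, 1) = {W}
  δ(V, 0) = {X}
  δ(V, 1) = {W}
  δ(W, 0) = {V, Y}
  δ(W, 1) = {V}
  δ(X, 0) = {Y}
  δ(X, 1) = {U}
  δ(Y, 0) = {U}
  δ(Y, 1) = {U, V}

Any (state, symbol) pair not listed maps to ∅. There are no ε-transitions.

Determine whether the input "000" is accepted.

Yes

Start in {U}.
Read '0': U→{V}; now {V}.
Read '0': V→{X}; now {X}.
Read '0': X→{Y}; now {Y}.
The final set {Y} contains the accepting state Y.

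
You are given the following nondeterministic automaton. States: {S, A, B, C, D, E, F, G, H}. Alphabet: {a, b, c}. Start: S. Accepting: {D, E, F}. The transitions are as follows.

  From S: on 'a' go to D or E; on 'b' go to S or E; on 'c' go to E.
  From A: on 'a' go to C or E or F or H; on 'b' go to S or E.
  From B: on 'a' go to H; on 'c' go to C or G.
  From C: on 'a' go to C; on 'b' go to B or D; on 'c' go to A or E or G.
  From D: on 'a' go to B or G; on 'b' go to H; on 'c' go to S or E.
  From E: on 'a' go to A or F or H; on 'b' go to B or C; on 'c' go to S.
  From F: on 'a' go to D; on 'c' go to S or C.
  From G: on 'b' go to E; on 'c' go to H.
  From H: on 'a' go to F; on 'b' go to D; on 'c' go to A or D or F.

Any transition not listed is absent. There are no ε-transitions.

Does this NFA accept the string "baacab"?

Yes

Start in {S}.
Read 'b': S→{S, E}; now {S, E}.
Read 'a': S→{D, E}, E→{A, F, H}; now {A, D, E, F, H}.
Read 'a': A→{C, E, F, H}, D→{B, G}, E→{A, F, H}, F→{D}, H→{F}; now {A, B, C, D, E, F, G, H}.
Read 'c': A→∅, B→{C, G}, C→{A, E, G}, D→{S, E}, E→{S}, F→{S, C}, G→{H}, H→{A, D, F}; now {S, A, C, D, E, F, G, H}.
Read 'a': S→{D, E}, A→{C, E, F, H}, C→{C}, D→{B, G}, E→{A, F, H}, F→{D}, G→∅, H→{F}; now {A, B, C, D, E, F, G, H}.
Read 'b': A→{S, E}, B→∅, C→{B, D}, D→{H}, E→{B, C}, F→∅, G→{E}, H→{D}; now {S, B, C, D, E, H}.
The final set {S, B, C, D, E, H} contains the accepting states D, E.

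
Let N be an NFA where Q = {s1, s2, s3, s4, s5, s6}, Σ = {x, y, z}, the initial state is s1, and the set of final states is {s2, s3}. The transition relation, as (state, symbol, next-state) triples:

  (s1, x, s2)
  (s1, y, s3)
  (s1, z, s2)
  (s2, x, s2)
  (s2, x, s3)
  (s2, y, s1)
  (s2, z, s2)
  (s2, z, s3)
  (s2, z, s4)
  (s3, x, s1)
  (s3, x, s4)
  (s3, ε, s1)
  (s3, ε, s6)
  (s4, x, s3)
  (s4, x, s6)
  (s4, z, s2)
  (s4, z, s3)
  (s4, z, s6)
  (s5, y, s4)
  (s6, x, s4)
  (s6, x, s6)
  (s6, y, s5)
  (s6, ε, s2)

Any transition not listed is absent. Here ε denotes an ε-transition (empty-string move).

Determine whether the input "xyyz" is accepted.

Start in {s1}.
Read 'x': {s1} → {s2}.
Read 'y': {s2} → {s1}.
Read 'y': {s1} → {s1, s2, s3, s6}.
Read 'z': {s1, s2, s3, s6} → {s1, s2, s3, s4, s6}.
The final set {s1, s2, s3, s4, s6} contains the accepting states s2, s3.

Yes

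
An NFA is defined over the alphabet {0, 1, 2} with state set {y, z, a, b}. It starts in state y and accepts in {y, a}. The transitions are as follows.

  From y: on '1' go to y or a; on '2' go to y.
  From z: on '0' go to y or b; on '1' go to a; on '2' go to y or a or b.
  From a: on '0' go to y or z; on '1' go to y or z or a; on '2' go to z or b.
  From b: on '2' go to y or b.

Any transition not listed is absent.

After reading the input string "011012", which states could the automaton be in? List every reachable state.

Start in {y}.
Read '0': y→∅; now ∅.
The set is empty and remains empty for the remaining 5 symbols.

∅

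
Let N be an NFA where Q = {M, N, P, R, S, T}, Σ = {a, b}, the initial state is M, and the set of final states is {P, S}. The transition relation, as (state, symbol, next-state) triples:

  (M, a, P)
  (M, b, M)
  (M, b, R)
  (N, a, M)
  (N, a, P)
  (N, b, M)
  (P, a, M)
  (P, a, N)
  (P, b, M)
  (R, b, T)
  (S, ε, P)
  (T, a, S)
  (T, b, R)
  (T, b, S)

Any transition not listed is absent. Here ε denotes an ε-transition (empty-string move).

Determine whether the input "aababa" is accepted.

Yes

Start in {M}.
Read 'a': M→{P}; now {P}.
Read 'a': P→{M, N}; now {M, N}.
Read 'b': M→{M, R}, N→{M}; now {M, R}.
Read 'a': M→{P}, R→∅; now {P}.
Read 'b': P→{M}; now {M}.
Read 'a': M→{P}; now {P}.
The final set {P} contains the accepting state P.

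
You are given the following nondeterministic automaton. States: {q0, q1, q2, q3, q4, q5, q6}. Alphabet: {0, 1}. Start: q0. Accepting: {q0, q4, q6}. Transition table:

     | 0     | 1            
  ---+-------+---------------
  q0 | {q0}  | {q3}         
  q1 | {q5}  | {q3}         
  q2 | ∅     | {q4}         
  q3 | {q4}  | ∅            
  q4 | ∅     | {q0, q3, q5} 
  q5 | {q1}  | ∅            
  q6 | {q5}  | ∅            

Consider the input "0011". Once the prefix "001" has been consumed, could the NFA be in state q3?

Start in {q0}.
Read '0': q0→{q0}; now {q0}.
Read '0': q0→{q0}; now {q0}.
Read '1': q0→{q3}; now {q3}.
State q3 is in {q3}.

Yes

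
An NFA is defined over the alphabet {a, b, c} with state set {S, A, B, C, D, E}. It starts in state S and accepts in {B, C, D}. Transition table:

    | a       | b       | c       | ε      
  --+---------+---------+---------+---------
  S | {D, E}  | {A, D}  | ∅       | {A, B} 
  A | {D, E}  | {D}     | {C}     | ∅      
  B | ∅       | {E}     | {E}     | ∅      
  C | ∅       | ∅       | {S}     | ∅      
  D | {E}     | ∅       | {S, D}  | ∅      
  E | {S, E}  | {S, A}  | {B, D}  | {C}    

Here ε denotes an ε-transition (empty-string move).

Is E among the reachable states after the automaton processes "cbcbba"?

Yes

Start: ε-closure({S}) = {S, A, B}.
Read 'c': S→∅, A→{C}, B→{E}; now {C, E}.
Read 'b': C→∅, E→{S, A}; union {S, A}; ε-closure = {S, A, B}.
Read 'c': S→∅, A→{C}, B→{E}; now {C, E}.
Read 'b': C→∅, E→{S, A}; union {S, A}; ε-closure = {S, A, B}.
Read 'b': S→{A, D}, A→{D}, B→{E}; union {A, D, E}; ε-closure = {A, C, D, E}.
Read 'a': A→{D, E}, C→∅, D→{E}, E→{S, E}; union {S, D, E}; ε-closure = {S, A, B, C, D, E}.
State E is in {S, A, B, C, D, E}.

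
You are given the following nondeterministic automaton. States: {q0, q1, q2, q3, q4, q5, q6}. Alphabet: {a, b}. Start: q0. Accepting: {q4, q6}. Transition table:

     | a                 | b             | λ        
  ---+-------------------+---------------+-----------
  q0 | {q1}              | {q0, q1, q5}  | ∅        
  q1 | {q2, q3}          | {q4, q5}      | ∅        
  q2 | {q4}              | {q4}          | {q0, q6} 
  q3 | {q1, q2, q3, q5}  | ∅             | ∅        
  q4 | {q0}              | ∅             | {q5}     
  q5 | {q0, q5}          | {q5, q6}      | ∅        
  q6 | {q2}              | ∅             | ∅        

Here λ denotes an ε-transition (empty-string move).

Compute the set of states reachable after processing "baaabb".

Start in {q0}.
Read 'b': q0→{q0, q1, q5}; now {q0, q1, q5}.
Read 'a': q0→{q1}, q1→{q2, q3}, q5→{q0, q5}; union {q0, q1, q2, q3, q5}; ε-closure = {q0, q1, q2, q3, q5, q6}.
Read 'a': q0→{q1}, q1→{q2, q3}, q2→{q4}, q3→{q1, q2, q3, q5}, q5→{q0, q5}, q6→{q2}; union {q0, q1, q2, q3, q4, q5}; ε-closure = {q0, q1, q2, q3, q4, q5, q6}.
Read 'a': q0→{q1}, q1→{q2, q3}, q2→{q4}, q3→{q1, q2, q3, q5}, q4→{q0}, q5→{q0, q5}, q6→{q2}; union {q0, q1, q2, q3, q4, q5}; ε-closure = {q0, q1, q2, q3, q4, q5, q6}.
Read 'b': q0→{q0, q1, q5}, q1→{q4, q5}, q2→{q4}, q3→∅, q4→∅, q5→{q5, q6}, q6→∅; now {q0, q1, q4, q5, q6}.
Read 'b': q0→{q0, q1, q5}, q1→{q4, q5}, q4→∅, q5→{q5, q6}, q6→∅; now {q0, q1, q4, q5, q6}.

{q0, q1, q4, q5, q6}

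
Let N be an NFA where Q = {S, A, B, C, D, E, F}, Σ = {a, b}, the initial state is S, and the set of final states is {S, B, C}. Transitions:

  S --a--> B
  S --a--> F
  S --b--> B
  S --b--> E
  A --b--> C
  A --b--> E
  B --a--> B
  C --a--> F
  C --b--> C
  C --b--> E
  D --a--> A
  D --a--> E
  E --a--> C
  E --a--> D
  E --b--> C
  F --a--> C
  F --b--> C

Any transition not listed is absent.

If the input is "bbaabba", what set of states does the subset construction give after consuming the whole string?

Start in {S}.
Read 'b': {S} → {B, E}.
Read 'b': {B, E} → {C}.
Read 'a': {C} → {F}.
Read 'a': {F} → {C}.
Read 'b': {C} → {C, E}.
Read 'b': {C, E} → {C, E}.
Read 'a': {C, E} → {C, D, F}.

{C, D, F}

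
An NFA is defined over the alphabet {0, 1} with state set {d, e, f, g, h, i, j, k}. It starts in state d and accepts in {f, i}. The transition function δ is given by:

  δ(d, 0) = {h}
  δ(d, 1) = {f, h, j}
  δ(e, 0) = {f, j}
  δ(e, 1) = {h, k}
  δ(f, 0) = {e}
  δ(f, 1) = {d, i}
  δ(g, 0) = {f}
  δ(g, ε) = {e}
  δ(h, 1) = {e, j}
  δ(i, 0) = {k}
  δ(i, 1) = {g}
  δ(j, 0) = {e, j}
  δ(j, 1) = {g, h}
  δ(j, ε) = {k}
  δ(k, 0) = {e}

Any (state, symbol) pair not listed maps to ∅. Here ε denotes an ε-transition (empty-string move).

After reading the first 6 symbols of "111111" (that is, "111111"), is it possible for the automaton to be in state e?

Start in {d}.
Read '1': d→{f, h, j}; union {f, h, j}; ε-closure = {f, h, j, k}.
Read '1': f→{d, i}, h→{e, j}, j→{g, h}, k→∅; union {d, e, g, h, i, j}; ε-closure = {d, e, g, h, i, j, k}.
Read '1': d→{f, h, j}, e→{h, k}, g→∅, h→{e, j}, i→{g}, j→{g, h}, k→∅; now {e, f, g, h, j, k}.
Read '1': e→{h, k}, f→{d, i}, g→∅, h→{e, j}, j→{g, h}, k→∅; now {d, e, g, h, i, j, k}.
Read '1': d→{f, h, j}, e→{h, k}, g→∅, h→{e, j}, i→{g}, j→{g, h}, k→∅; now {e, f, g, h, j, k}.
Read '1': e→{h, k}, f→{d, i}, g→∅, h→{e, j}, j→{g, h}, k→∅; now {d, e, g, h, i, j, k}.
State e is in {d, e, g, h, i, j, k}.

Yes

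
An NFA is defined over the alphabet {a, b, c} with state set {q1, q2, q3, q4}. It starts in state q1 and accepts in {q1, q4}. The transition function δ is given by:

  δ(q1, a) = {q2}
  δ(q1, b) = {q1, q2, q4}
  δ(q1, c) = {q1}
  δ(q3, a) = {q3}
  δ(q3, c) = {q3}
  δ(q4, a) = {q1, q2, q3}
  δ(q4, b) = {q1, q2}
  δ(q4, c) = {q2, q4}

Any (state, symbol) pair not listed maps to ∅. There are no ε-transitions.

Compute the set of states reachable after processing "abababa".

∅

Start in {q1}.
Read 'a': q1→{q2}; now {q2}.
Read 'b': q2→∅; now ∅.
The set is empty and remains empty for the remaining 5 symbols.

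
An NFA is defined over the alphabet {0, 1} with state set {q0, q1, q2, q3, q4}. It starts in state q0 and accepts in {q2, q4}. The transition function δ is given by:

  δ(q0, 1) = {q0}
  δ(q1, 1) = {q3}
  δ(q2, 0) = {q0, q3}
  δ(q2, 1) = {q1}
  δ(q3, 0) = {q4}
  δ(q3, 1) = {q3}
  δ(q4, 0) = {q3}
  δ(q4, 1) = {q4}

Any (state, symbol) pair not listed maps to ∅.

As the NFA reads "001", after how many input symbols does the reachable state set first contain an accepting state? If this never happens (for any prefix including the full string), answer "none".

none

Start in {q0}.
Read '0': {q0} → ∅.
The set is empty and remains empty for the remaining 2 symbols.
No reachable set along the way intersects F.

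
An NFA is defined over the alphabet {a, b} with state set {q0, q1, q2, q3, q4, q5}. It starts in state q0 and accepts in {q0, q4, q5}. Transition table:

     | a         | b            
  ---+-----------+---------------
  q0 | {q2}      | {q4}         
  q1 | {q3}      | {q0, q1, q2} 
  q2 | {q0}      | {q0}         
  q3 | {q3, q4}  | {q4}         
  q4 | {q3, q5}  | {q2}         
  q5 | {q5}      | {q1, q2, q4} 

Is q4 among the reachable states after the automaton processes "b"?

Yes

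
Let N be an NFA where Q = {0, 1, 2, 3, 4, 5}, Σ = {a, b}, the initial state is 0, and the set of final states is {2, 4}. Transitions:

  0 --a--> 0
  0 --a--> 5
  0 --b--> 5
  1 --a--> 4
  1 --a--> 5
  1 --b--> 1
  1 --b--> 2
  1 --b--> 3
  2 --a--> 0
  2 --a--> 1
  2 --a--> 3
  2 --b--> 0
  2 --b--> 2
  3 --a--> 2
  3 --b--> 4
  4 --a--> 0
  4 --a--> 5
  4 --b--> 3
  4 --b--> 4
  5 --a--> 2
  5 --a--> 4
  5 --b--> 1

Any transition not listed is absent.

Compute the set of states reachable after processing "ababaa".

Start in {0}.
Read 'a': 0→{0, 5}; now {0, 5}.
Read 'b': 0→{5}, 5→{1}; now {1, 5}.
Read 'a': 1→{4, 5}, 5→{2, 4}; now {2, 4, 5}.
Read 'b': 2→{0, 2}, 4→{3, 4}, 5→{1}; now {0, 1, 2, 3, 4}.
Read 'a': 0→{0, 5}, 1→{4, 5}, 2→{0, 1, 3}, 3→{2}, 4→{0, 5}; now {0, 1, 2, 3, 4, 5}.
Read 'a': 0→{0, 5}, 1→{4, 5}, 2→{0, 1, 3}, 3→{2}, 4→{0, 5}, 5→{2, 4}; now {0, 1, 2, 3, 4, 5}.

{0, 1, 2, 3, 4, 5}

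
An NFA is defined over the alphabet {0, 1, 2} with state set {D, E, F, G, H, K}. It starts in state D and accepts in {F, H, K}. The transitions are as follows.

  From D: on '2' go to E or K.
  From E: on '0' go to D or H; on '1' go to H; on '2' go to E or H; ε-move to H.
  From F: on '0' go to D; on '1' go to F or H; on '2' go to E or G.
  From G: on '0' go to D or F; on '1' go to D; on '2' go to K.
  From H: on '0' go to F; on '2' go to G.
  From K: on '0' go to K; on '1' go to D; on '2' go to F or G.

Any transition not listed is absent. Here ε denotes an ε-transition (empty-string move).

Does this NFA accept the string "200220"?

Start in {D}.
Read '2': D→{E, K}; union {E, K}; ε-closure = {E, H, K}.
Read '0': E→{D, H}, H→{F}, K→{K}; now {D, F, H, K}.
Read '0': D→∅, F→{D}, H→{F}, K→{K}; now {D, F, K}.
Read '2': D→{E, K}, F→{E, G}, K→{F, G}; union {E, F, G, K}; ε-closure = {E, F, G, H, K}.
Read '2': E→{E, H}, F→{E, G}, G→{K}, H→{G}, K→{F, G}; now {E, F, G, H, K}.
Read '0': E→{D, H}, F→{D}, G→{D, F}, H→{F}, K→{K}; now {D, F, H, K}.
The final set {D, F, H, K} contains the accepting states F, H, K.

Yes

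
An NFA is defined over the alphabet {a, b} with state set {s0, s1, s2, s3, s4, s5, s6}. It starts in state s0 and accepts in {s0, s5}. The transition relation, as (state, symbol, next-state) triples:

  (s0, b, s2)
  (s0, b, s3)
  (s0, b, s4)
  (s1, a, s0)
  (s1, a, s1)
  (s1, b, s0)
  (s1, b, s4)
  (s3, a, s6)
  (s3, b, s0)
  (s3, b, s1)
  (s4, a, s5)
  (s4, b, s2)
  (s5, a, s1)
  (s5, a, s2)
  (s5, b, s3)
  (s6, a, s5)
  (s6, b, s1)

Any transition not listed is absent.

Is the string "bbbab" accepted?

Start in {s0}.
Read 'b': s0→{s2, s3, s4}; now {s2, s3, s4}.
Read 'b': s2→∅, s3→{s0, s1}, s4→{s2}; now {s0, s1, s2}.
Read 'b': s0→{s2, s3, s4}, s1→{s0, s4}, s2→∅; now {s0, s2, s3, s4}.
Read 'a': s0→∅, s2→∅, s3→{s6}, s4→{s5}; now {s5, s6}.
Read 'b': s5→{s3}, s6→{s1}; now {s1, s3}.
The final set {s1, s3} contains no accepting state.

No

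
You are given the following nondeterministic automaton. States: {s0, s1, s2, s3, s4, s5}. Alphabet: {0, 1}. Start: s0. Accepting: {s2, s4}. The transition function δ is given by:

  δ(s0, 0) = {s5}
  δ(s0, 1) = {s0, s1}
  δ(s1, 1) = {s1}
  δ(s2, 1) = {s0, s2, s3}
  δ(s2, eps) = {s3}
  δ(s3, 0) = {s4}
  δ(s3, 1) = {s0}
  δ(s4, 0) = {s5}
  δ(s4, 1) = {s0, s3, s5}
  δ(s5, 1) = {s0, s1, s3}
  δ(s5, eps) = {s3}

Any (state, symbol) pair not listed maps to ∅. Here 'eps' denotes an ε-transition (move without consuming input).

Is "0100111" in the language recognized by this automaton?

Start in {s0}.
Read '0': s0→{s5}; union {s5}; ε-closure = {s3, s5}.
Read '1': s3→{s0}, s5→{s0, s1, s3}; now {s0, s1, s3}.
Read '0': s0→{s5}, s1→∅, s3→{s4}; union {s4, s5}; ε-closure = {s3, s4, s5}.
Read '0': s3→{s4}, s4→{s5}, s5→∅; union {s4, s5}; ε-closure = {s3, s4, s5}.
Read '1': s3→{s0}, s4→{s0, s3, s5}, s5→{s0, s1, s3}; now {s0, s1, s3, s5}.
Read '1': s0→{s0, s1}, s1→{s1}, s3→{s0}, s5→{s0, s1, s3}; now {s0, s1, s3}.
Read '1': s0→{s0, s1}, s1→{s1}, s3→{s0}; now {s0, s1}.
The final set {s0, s1} contains no accepting state.

No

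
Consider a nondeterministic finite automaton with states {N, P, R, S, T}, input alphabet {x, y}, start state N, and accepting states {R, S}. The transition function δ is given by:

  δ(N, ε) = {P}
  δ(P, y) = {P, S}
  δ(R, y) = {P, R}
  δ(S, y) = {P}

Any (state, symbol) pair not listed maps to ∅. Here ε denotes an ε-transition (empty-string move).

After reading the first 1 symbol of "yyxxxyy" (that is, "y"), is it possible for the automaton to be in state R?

No

Start: ε-closure({N}) = {N, P}.
Read 'y': N→∅, P→{P, S}; now {P, S}.
State R is not in {P, S}.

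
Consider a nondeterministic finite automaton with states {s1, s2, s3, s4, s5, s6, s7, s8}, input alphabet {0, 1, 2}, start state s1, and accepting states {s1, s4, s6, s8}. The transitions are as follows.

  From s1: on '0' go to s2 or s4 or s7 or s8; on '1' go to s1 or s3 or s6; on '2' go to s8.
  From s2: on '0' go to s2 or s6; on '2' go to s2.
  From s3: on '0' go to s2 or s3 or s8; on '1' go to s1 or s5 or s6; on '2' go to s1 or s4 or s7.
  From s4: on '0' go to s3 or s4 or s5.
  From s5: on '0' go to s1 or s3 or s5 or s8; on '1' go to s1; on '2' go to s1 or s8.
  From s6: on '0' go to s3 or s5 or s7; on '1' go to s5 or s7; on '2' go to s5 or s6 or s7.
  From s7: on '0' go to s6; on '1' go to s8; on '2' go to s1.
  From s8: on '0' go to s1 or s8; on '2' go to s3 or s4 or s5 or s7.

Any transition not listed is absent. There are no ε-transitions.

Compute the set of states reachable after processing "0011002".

{s1, s2, s3, s4, s5, s6, s7, s8}

Start in {s1}.
Read '0': s1→{s2, s4, s7, s8}; now {s2, s4, s7, s8}.
Read '0': s2→{s2, s6}, s4→{s3, s4, s5}, s7→{s6}, s8→{s1, s8}; now {s1, s2, s3, s4, s5, s6, s8}.
Read '1': s1→{s1, s3, s6}, s2→∅, s3→{s1, s5, s6}, s4→∅, s5→{s1}, s6→{s5, s7}, s8→∅; now {s1, s3, s5, s6, s7}.
Read '1': s1→{s1, s3, s6}, s3→{s1, s5, s6}, s5→{s1}, s6→{s5, s7}, s7→{s8}; now {s1, s3, s5, s6, s7, s8}.
Read '0': s1→{s2, s4, s7, s8}, s3→{s2, s3, s8}, s5→{s1, s3, s5, s8}, s6→{s3, s5, s7}, s7→{s6}, s8→{s1, s8}; now {s1, s2, s3, s4, s5, s6, s7, s8}.
Read '0': s1→{s2, s4, s7, s8}, s2→{s2, s6}, s3→{s2, s3, s8}, s4→{s3, s4, s5}, s5→{s1, s3, s5, s8}, s6→{s3, s5, s7}, s7→{s6}, s8→{s1, s8}; now {s1, s2, s3, s4, s5, s6, s7, s8}.
Read '2': s1→{s8}, s2→{s2}, s3→{s1, s4, s7}, s4→∅, s5→{s1, s8}, s6→{s5, s6, s7}, s7→{s1}, s8→{s3, s4, s5, s7}; now {s1, s2, s3, s4, s5, s6, s7, s8}.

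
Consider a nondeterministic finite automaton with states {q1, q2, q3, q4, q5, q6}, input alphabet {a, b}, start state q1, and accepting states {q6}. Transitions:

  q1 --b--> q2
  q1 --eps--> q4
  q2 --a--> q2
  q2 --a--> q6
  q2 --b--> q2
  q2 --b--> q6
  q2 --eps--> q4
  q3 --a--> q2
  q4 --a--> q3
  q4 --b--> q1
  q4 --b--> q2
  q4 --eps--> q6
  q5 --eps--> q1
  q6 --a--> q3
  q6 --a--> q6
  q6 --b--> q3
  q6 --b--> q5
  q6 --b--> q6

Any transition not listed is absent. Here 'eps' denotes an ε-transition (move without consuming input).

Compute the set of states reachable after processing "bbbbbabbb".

Start: ε-closure({q1}) = {q1, q4, q6}.
Read 'b': {q1, q4, q6} → {q1, q2, q3, q4, q5, q6}.
Read 'b': {q1, q2, q3, q4, q5, q6} → {q1, q2, q3, q4, q5, q6}.
Read 'b': {q1, q2, q3, q4, q5, q6} → {q1, q2, q3, q4, q5, q6}.
Read 'b': {q1, q2, q3, q4, q5, q6} → {q1, q2, q3, q4, q5, q6}.
Read 'b': {q1, q2, q3, q4, q5, q6} → {q1, q2, q3, q4, q5, q6}.
Read 'a': {q1, q2, q3, q4, q5, q6} → {q2, q3, q4, q6}.
Read 'b': {q2, q3, q4, q6} → {q1, q2, q3, q4, q5, q6}.
Read 'b': {q1, q2, q3, q4, q5, q6} → {q1, q2, q3, q4, q5, q6}.
Read 'b': {q1, q2, q3, q4, q5, q6} → {q1, q2, q3, q4, q5, q6}.

{q1, q2, q3, q4, q5, q6}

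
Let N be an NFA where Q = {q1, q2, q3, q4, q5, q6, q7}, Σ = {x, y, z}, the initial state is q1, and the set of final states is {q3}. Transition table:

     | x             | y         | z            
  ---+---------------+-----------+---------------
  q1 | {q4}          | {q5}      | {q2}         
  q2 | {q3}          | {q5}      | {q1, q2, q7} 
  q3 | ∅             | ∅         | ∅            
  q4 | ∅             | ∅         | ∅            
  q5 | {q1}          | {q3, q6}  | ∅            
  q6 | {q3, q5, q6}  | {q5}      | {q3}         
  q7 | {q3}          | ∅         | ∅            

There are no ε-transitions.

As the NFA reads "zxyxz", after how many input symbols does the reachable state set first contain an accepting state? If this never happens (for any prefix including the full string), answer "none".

2

Start in {q1}.
Read 'z': q1→{q2}; now {q2}.
Read 'x': q2→{q3}; now {q3}.
None of the earlier sets intersect F, but {q3} does.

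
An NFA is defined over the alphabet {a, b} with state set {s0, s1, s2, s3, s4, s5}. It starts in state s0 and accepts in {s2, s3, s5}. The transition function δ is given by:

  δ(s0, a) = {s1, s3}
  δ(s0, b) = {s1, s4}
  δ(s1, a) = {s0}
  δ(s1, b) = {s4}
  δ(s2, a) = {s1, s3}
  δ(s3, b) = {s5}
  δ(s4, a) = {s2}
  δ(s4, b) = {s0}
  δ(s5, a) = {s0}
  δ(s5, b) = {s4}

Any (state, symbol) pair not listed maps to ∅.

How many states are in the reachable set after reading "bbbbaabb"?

Start in {s0}.
Read 'b': s0→{s1, s4}; now {s1, s4}.
Read 'b': s1→{s4}, s4→{s0}; now {s0, s4}.
Read 'b': s0→{s1, s4}, s4→{s0}; now {s0, s1, s4}.
Read 'b': s0→{s1, s4}, s1→{s4}, s4→{s0}; now {s0, s1, s4}.
Read 'a': s0→{s1, s3}, s1→{s0}, s4→{s2}; now {s0, s1, s2, s3}.
Read 'a': s0→{s1, s3}, s1→{s0}, s2→{s1, s3}, s3→∅; now {s0, s1, s3}.
Read 'b': s0→{s1, s4}, s1→{s4}, s3→{s5}; now {s1, s4, s5}.
Read 'b': s1→{s4}, s4→{s0}, s5→{s4}; now {s0, s4}.
That set has 2 states.

2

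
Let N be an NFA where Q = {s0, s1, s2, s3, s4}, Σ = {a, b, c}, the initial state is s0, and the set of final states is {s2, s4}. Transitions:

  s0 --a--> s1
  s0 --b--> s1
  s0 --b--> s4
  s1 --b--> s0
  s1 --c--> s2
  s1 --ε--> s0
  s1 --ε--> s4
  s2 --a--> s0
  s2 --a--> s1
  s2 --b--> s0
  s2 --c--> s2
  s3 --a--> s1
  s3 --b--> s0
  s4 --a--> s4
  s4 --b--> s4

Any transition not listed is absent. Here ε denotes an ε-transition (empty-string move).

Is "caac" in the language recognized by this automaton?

No

Start in {s0}.
Read 'c': s0→∅; now ∅.
The set is empty and remains empty for the remaining 3 symbols.
The final set ∅ contains no accepting state.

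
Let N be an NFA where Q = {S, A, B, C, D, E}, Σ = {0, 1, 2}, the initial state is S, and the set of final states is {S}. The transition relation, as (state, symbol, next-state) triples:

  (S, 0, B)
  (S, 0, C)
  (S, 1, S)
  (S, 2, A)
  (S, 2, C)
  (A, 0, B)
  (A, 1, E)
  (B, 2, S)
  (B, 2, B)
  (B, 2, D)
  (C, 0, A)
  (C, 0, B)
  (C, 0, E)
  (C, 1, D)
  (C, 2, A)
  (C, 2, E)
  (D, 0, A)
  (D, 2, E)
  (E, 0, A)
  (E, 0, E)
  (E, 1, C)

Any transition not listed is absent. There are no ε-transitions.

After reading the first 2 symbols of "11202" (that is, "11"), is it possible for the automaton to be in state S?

Start in {S}.
Read '1': {S} → {S}.
Read '1': {S} → {S}.
State S is in {S}.

Yes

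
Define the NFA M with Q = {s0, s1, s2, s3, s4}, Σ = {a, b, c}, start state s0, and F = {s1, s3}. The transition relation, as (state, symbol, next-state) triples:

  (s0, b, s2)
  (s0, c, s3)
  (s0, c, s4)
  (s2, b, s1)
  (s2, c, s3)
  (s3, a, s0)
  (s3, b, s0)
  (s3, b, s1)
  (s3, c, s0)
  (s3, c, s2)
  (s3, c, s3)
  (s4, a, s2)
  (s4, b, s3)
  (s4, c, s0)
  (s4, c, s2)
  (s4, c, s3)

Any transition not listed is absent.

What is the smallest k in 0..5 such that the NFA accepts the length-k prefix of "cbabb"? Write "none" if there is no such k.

1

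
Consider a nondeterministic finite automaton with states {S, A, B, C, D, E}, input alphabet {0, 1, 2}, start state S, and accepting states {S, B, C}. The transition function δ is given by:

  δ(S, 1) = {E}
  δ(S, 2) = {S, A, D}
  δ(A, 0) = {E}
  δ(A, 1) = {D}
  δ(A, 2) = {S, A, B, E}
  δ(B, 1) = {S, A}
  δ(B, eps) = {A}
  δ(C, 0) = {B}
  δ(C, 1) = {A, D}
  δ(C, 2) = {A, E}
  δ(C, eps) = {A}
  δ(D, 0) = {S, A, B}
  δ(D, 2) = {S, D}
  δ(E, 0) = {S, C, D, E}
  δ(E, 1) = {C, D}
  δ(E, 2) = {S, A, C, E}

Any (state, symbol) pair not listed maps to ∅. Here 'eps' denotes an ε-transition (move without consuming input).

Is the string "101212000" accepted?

Yes

Start in {S}.
Read '1': S→{E}; now {E}.
Read '0': E→{S, C, D, E}; union {S, C, D, E}; ε-closure = {S, A, C, D, E}.
Read '1': S→{E}, A→{D}, C→{A, D}, D→∅, E→{C, D}; now {A, C, D, E}.
Read '2': A→{S, A, B, E}, C→{A, E}, D→{S, D}, E→{S, A, C, E}; now {S, A, B, C, D, E}.
Read '1': S→{E}, A→{D}, B→{S, A}, C→{A, D}, D→∅, E→{C, D}; now {S, A, C, D, E}.
Read '2': S→{S, A, D}, A→{S, A, B, E}, C→{A, E}, D→{S, D}, E→{S, A, C, E}; now {S, A, B, C, D, E}.
Read '0': S→∅, A→{E}, B→∅, C→{B}, D→{S, A, B}, E→{S, C, D, E}; now {S, A, B, C, D, E}.
Read '0': S→∅, A→{E}, B→∅, C→{B}, D→{S, A, B}, E→{S, C, D, E}; now {S, A, B, C, D, E}.
Read '0': S→∅, A→{E}, B→∅, C→{B}, D→{S, A, B}, E→{S, C, D, E}; now {S, A, B, C, D, E}.
The final set {S, A, B, C, D, E} contains the accepting states S, B, C.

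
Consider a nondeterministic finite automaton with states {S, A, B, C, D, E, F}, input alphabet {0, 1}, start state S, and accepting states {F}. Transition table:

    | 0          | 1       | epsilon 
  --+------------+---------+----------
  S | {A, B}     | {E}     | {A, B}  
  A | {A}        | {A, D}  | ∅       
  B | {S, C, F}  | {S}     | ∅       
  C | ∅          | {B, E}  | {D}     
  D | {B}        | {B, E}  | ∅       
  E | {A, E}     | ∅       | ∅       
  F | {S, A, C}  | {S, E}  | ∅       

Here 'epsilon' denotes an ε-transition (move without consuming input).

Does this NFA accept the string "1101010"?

Start: ε-closure({S}) = {S, A, B}.
Read '1': S→{E}, A→{A, D}, B→{S}; union {S, A, D, E}; ε-closure = {S, A, B, D, E}.
Read '1': S→{E}, A→{A, D}, B→{S}, D→{B, E}, E→∅; now {S, A, B, D, E}.
Read '0': S→{A, B}, A→{A}, B→{S, C, F}, D→{B}, E→{A, E}; union {S, A, B, C, E, F}; ε-closure = {S, A, B, C, D, E, F}.
Read '1': S→{E}, A→{A, D}, B→{S}, C→{B, E}, D→{B, E}, E→∅, F→{S, E}; now {S, A, B, D, E}.
Read '0': S→{A, B}, A→{A}, B→{S, C, F}, D→{B}, E→{A, E}; union {S, A, B, C, E, F}; ε-closure = {S, A, B, C, D, E, F}.
Read '1': S→{E}, A→{A, D}, B→{S}, C→{B, E}, D→{B, E}, E→∅, F→{S, E}; now {S, A, B, D, E}.
Read '0': S→{A, B}, A→{A}, B→{S, C, F}, D→{B}, E→{A, E}; union {S, A, B, C, E, F}; ε-closure = {S, A, B, C, D, E, F}.
The final set {S, A, B, C, D, E, F} contains the accepting state F.

Yes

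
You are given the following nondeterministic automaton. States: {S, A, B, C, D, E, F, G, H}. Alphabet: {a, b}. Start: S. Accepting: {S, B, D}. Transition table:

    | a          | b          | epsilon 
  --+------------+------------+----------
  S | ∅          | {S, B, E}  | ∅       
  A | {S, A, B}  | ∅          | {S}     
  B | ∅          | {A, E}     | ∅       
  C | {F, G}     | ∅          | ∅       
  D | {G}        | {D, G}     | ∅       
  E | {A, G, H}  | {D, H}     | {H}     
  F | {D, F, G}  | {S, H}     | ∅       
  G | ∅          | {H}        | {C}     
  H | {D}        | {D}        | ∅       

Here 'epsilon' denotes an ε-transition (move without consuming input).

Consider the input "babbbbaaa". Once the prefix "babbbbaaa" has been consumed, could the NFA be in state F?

Start in {S}.
Read 'b': {S} → {S, B, E, H}.
Read 'a': {S, B, E, H} → {S, A, C, D, G, H}.
Read 'b': {S, A, C, D, G, H} → {S, B, C, D, E, G, H}.
Read 'b': {S, B, C, D, E, G, H} → {S, A, B, C, D, E, G, H}.
Read 'b': {S, A, B, C, D, E, G, H} → {S, A, B, C, D, E, G, H}.
Read 'b': {S, A, B, C, D, E, G, H} → {S, A, B, C, D, E, G, H}.
Read 'a': {S, A, B, C, D, E, G, H} → {S, A, B, C, D, F, G, H}.
Read 'a': {S, A, B, C, D, F, G, H} → {S, A, B, C, D, F, G}.
Read 'a': {S, A, B, C, D, F, G} → {S, A, B, C, D, F, G}.
State F is in {S, A, B, C, D, F, G}.

Yes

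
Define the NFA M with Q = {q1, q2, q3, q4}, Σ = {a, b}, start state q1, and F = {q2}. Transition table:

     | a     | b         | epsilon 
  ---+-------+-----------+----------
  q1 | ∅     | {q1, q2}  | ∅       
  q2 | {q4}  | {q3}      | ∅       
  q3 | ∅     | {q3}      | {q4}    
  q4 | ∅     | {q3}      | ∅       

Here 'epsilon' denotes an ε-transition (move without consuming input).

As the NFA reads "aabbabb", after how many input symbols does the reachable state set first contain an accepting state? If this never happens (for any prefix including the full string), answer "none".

none

Start in {q1}.
Read 'a': q1→∅; now ∅.
The set is empty and remains empty for the remaining 6 symbols.
No reachable set along the way intersects F.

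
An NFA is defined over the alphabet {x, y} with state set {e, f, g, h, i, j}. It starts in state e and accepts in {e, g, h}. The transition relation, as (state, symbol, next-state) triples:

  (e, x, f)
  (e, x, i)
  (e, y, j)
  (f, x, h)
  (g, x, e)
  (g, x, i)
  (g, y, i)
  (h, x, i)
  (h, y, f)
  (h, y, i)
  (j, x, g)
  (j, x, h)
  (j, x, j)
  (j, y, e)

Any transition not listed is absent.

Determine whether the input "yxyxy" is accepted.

Start in {e}.
Read 'y': e→{j}; now {j}.
Read 'x': j→{g, h, j}; now {g, h, j}.
Read 'y': g→{i}, h→{f, i}, j→{e}; now {e, f, i}.
Read 'x': e→{f, i}, f→{h}, i→∅; now {f, h, i}.
Read 'y': f→∅, h→{f, i}, i→∅; now {f, i}.
The final set {f, i} contains no accepting state.

No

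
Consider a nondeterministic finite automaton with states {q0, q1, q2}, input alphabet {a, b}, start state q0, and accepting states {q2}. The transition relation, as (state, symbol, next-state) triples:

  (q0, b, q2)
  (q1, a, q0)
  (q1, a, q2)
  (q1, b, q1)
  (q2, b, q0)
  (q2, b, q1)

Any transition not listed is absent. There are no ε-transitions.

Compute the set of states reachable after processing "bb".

Start in {q0}.
Read 'b': q0→{q2}; now {q2}.
Read 'b': q2→{q0, q1}; now {q0, q1}.

{q0, q1}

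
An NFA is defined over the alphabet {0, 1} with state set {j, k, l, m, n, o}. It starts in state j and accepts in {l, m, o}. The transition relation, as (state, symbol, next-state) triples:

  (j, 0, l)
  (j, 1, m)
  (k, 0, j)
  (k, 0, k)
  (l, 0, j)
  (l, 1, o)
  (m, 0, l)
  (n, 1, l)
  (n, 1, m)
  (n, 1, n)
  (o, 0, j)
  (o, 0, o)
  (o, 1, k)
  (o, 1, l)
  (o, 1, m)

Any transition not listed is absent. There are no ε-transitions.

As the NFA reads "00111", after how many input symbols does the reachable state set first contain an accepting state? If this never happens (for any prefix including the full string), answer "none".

Start in {j}.
Read '0': j→{l}; now {l}.
None of the earlier sets intersect F, but {l} does.

1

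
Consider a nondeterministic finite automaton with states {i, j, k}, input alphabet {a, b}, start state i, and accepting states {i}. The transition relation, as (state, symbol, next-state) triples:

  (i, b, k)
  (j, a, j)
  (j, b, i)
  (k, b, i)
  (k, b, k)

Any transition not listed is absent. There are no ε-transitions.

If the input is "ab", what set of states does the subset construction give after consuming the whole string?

∅

Start in {i}.
Read 'a': {i} → ∅.
The set is empty and remains empty for the remaining 1 symbol.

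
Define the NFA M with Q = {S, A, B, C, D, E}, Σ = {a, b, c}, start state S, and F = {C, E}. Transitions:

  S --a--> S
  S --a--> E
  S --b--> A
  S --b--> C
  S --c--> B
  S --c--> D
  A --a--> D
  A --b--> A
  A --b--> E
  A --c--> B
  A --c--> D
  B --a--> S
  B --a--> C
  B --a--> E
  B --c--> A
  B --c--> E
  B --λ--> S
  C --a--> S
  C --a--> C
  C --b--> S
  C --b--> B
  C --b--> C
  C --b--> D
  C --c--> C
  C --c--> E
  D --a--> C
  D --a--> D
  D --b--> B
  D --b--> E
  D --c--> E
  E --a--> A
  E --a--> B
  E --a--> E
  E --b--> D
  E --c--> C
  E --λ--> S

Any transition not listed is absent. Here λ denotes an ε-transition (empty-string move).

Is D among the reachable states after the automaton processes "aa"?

No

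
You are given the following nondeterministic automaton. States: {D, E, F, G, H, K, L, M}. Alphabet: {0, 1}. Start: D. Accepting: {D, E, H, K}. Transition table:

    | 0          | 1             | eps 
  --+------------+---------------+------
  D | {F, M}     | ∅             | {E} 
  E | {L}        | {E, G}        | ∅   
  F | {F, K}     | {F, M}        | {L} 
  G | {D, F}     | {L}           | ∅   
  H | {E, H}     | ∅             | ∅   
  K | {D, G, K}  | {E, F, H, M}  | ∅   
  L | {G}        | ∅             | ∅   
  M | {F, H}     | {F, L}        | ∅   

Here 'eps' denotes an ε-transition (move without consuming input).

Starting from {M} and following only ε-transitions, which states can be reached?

Begin with {M}.
No ε-moves leave this set, so the closure equals the set itself.

{M}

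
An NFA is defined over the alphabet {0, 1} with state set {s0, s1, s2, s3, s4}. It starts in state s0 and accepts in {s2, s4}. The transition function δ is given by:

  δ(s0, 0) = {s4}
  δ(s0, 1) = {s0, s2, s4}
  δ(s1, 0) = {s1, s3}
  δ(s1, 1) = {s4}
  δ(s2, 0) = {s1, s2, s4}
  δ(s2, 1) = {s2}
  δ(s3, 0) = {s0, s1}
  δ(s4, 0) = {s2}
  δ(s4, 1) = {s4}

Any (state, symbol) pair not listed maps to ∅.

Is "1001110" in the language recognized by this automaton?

Start in {s0}.
Read '1': s0→{s0, s2, s4}; now {s0, s2, s4}.
Read '0': s0→{s4}, s2→{s1, s2, s4}, s4→{s2}; now {s1, s2, s4}.
Read '0': s1→{s1, s3}, s2→{s1, s2, s4}, s4→{s2}; now {s1, s2, s3, s4}.
Read '1': s1→{s4}, s2→{s2}, s3→∅, s4→{s4}; now {s2, s4}.
Read '1': s2→{s2}, s4→{s4}; now {s2, s4}.
Read '1': s2→{s2}, s4→{s4}; now {s2, s4}.
Read '0': s2→{s1, s2, s4}, s4→{s2}; now {s1, s2, s4}.
The final set {s1, s2, s4} contains the accepting states s2, s4.

Yes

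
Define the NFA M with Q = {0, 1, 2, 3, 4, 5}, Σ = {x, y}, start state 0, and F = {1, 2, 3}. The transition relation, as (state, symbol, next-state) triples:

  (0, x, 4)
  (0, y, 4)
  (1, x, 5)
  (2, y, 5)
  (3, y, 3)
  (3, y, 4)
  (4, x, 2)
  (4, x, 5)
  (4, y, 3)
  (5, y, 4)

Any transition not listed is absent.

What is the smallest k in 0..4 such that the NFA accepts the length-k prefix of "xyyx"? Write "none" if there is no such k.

2

Start in {0}.
Read 'x': 0→{4}; now {4}.
Read 'y': 4→{3}; now {3}.
None of the earlier sets intersect F, but {3} does.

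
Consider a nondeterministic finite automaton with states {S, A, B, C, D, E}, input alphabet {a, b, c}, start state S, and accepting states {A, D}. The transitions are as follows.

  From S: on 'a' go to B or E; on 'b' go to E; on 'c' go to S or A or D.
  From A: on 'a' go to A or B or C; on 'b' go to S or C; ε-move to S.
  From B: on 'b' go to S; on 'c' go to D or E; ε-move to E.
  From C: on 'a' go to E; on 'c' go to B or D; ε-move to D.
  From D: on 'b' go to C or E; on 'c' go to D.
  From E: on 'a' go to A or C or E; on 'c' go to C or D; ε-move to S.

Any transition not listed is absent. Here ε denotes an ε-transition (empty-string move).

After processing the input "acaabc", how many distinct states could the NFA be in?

6

Start in {S}.
Read 'a': S→{B, E}; union {B, E}; ε-closure = {S, B, E}.
Read 'c': S→{S, A, D}, B→{D, E}, E→{C, D}; now {S, A, C, D, E}.
Read 'a': S→{B, E}, A→{A, B, C}, C→{E}, D→∅, E→{A, C, E}; union {A, B, C, E}; ε-closure = {S, A, B, C, D, E}.
Read 'a': S→{B, E}, A→{A, B, C}, B→∅, C→{E}, D→∅, E→{A, C, E}; union {A, B, C, E}; ε-closure = {S, A, B, C, D, E}.
Read 'b': S→{E}, A→{S, C}, B→{S}, C→∅, D→{C, E}, E→∅; union {S, C, E}; ε-closure = {S, C, D, E}.
Read 'c': S→{S, A, D}, C→{B, D}, D→{D}, E→{C, D}; union {S, A, B, C, D}; ε-closure = {S, A, B, C, D, E}.
That set has 6 states.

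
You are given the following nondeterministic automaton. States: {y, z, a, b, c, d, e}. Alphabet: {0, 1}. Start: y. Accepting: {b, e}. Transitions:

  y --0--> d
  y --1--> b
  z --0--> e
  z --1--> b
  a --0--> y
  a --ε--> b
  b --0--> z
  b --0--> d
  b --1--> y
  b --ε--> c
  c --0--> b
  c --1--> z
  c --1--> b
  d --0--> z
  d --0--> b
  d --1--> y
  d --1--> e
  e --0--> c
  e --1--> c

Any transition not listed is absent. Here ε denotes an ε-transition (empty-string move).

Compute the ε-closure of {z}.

{z}

Begin with {z}.
No ε-moves leave this set, so the closure equals the set itself.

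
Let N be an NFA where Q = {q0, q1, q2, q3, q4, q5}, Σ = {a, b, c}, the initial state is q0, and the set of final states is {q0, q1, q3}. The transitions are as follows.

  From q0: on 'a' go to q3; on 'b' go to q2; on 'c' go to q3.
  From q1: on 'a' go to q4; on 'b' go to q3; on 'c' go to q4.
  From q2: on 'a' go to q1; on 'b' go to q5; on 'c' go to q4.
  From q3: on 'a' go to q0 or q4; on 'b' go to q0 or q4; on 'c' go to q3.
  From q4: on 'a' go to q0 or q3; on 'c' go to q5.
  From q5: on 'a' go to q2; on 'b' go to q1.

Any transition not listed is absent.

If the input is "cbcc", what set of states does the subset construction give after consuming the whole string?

{q3}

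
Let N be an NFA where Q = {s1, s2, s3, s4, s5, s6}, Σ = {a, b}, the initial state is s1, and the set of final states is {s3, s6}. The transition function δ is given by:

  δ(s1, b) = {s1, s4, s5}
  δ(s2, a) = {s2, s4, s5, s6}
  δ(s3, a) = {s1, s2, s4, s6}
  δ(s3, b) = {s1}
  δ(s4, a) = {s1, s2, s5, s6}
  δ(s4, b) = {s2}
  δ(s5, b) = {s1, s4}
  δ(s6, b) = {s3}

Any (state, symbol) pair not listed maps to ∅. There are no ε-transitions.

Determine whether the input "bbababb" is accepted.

No

Start in {s1}.
Read 'b': {s1} → {s1, s4, s5}.
Read 'b': {s1, s4, s5} → {s1, s2, s4, s5}.
Read 'a': {s1, s2, s4, s5} → {s1, s2, s4, s5, s6}.
Read 'b': {s1, s2, s4, s5, s6} → {s1, s2, s3, s4, s5}.
Read 'a': {s1, s2, s3, s4, s5} → {s1, s2, s4, s5, s6}.
Read 'b': {s1, s2, s4, s5, s6} → {s1, s2, s3, s4, s5}.
Read 'b': {s1, s2, s3, s4, s5} → {s1, s2, s4, s5}.
The final set {s1, s2, s4, s5} contains no accepting state.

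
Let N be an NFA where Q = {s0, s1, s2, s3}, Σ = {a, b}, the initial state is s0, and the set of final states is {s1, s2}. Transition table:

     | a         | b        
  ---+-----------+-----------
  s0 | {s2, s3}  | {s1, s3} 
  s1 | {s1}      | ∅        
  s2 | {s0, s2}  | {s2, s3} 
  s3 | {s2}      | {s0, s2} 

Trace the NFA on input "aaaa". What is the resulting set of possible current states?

{s0, s2, s3}

Start in {s0}.
Read 'a': {s0} → {s2, s3}.
Read 'a': {s2, s3} → {s0, s2}.
Read 'a': {s0, s2} → {s0, s2, s3}.
Read 'a': {s0, s2, s3} → {s0, s2, s3}.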